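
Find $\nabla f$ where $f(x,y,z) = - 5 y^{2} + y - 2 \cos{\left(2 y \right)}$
(0, -10*y + 4*sin(2*y) + 1, 0)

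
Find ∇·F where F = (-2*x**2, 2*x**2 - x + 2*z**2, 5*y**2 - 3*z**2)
-4*x - 6*z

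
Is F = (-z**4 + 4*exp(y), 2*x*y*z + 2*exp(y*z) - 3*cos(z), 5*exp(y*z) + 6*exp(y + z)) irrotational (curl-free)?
No, ∇×F = (-2*x*y - 2*y*exp(y*z) + 5*z*exp(y*z) + 6*exp(y + z) - 3*sin(z), -4*z**3, 2*y*z - 4*exp(y))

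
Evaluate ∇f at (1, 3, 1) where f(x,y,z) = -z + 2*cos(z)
(0, 0, -2*sin(1) - 1)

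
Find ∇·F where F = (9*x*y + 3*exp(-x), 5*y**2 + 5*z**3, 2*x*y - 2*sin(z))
19*y - 2*cos(z) - 3*exp(-x)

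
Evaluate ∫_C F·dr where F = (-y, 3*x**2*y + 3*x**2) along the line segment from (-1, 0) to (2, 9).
783/4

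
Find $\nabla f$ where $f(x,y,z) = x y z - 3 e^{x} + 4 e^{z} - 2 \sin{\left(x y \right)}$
(y*z - 2*y*cos(x*y) - 3*exp(x), x*(z - 2*cos(x*y)), x*y + 4*exp(z))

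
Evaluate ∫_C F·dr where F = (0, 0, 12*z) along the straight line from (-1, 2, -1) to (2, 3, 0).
-6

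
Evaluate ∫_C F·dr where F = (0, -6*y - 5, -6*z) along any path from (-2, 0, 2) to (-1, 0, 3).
-15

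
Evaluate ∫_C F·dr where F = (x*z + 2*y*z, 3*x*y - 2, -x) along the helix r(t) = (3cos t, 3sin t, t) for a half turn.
-9*pi**2/2 + 9*pi/4 + 54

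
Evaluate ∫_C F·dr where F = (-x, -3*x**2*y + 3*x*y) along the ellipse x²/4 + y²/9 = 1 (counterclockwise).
0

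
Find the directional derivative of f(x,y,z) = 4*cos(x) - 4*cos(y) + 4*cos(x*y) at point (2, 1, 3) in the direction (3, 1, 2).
2*sqrt(14)*(-8*sin(2) + sin(1))/7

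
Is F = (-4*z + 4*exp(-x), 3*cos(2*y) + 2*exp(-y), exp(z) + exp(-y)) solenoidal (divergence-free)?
No, ∇·F = exp(z) - 6*sin(2*y) - 2*exp(-y) - 4*exp(-x)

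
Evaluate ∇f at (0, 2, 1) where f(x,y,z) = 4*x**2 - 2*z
(0, 0, -2)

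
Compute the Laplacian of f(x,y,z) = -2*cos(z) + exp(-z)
2*cos(z) + exp(-z)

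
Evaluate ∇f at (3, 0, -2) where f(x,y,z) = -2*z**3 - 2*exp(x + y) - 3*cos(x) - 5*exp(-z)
(-2*exp(3) + 3*sin(3), -2*exp(3), -24 + 5*exp(2))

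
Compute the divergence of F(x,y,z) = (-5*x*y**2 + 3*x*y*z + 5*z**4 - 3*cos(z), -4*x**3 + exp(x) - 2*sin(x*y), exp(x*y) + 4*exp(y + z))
-2*x*cos(x*y) - 5*y**2 + 3*y*z + 4*exp(y + z)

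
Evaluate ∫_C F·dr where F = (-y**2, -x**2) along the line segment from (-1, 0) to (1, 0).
0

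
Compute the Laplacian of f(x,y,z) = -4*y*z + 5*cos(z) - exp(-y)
-5*cos(z) - exp(-y)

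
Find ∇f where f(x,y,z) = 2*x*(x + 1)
(4*x + 2, 0, 0)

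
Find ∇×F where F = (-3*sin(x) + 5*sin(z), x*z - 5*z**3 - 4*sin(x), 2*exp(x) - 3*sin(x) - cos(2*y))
(-x + 15*z**2 + 2*sin(2*y), -2*exp(x) + 3*cos(x) + 5*cos(z), z - 4*cos(x))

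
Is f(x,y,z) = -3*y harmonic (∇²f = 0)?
Yes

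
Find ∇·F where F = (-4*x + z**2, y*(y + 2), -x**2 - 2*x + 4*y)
2*y - 2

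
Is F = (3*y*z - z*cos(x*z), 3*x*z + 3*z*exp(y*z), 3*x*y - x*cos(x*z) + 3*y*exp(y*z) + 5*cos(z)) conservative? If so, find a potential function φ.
Yes, F is conservative. φ = 3*x*y*z + 3*exp(y*z) + 5*sin(z) - sin(x*z)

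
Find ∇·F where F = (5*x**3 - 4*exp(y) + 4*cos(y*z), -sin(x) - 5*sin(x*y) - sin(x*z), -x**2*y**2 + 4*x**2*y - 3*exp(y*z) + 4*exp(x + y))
15*x**2 - 5*x*cos(x*y) - 3*y*exp(y*z)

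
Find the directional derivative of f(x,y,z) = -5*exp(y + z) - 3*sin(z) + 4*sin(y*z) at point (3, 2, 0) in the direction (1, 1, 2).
5*sqrt(6)*(2 - 3*exp(2))/6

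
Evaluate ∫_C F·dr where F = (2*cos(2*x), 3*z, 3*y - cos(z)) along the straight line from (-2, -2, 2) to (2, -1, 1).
2*sin(4) - sin(1) + sin(2) + 9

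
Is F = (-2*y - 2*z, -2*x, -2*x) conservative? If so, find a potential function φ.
Yes, F is conservative. φ = 2*x*(-y - z)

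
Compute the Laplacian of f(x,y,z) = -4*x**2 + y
-8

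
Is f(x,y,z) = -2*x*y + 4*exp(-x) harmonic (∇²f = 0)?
No, ∇²f = 4*exp(-x)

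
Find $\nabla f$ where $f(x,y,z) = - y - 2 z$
(0, -1, -2)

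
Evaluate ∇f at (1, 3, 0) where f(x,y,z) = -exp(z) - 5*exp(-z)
(0, 0, 4)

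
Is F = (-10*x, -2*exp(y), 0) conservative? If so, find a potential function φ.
Yes, F is conservative. φ = -5*x**2 - 2*exp(y)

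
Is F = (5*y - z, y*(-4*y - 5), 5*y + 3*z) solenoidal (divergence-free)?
No, ∇·F = -8*y - 2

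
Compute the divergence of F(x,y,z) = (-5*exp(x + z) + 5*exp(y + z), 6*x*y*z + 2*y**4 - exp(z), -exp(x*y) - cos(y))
6*x*z + 8*y**3 - 5*exp(x + z)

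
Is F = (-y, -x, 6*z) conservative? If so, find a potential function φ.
Yes, F is conservative. φ = -x*y + 3*z**2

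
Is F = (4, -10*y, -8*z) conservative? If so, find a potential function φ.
Yes, F is conservative. φ = 4*x - 5*y**2 - 4*z**2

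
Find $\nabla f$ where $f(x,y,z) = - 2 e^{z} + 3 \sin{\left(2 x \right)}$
(6*cos(2*x), 0, -2*exp(z))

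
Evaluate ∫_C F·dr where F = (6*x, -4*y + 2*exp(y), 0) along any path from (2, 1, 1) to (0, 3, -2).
-28 - 2*E + 2*exp(3)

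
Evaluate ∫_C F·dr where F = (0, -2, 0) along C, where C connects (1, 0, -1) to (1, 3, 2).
-6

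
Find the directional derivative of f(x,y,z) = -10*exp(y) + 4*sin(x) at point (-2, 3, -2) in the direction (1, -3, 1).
2*sqrt(11)*(2*cos(2) + 15*exp(3))/11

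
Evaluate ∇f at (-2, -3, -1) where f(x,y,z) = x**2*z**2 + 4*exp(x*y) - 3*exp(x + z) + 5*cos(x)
(-12*exp(6) - 4 - 3*exp(-3) + 5*sin(2), -8*exp(6), -8 - 3*exp(-3))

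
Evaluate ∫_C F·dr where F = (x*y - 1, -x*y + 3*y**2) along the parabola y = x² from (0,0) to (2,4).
266/5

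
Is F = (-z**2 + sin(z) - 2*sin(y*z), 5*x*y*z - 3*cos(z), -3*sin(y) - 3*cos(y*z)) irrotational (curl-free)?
No, ∇×F = (-5*x*y + 3*z*sin(y*z) - 3*sin(z) - 3*cos(y), -2*y*cos(y*z) - 2*z + cos(z), z*(5*y + 2*cos(y*z)))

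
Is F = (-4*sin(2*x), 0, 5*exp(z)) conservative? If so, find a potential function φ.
Yes, F is conservative. φ = 5*exp(z) + 2*cos(2*x)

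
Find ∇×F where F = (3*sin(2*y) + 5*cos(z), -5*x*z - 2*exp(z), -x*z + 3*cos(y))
(5*x + 2*exp(z) - 3*sin(y), z - 5*sin(z), -5*z - 6*cos(2*y))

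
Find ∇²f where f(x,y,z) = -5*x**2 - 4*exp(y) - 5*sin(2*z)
-4*exp(y) + 20*sin(2*z) - 10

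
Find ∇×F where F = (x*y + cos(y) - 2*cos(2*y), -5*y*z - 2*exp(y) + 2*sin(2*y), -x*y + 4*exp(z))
(-x + 5*y, y, -x + sin(y) - 4*sin(2*y))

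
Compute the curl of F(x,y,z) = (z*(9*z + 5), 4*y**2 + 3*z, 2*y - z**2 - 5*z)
(-1, 18*z + 5, 0)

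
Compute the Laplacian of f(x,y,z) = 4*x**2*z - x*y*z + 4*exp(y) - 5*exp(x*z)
-5*x**2*exp(x*z) - z*(5*z*exp(x*z) - 8) + 4*exp(y)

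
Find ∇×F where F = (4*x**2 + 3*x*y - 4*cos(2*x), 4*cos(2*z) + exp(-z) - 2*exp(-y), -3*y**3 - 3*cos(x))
(-9*y**2 + 8*sin(2*z) + exp(-z), -3*sin(x), -3*x)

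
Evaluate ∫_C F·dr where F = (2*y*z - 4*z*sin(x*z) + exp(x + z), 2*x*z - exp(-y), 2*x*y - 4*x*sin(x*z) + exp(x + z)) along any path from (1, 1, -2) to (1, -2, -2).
-exp(-1) + exp(2) + 12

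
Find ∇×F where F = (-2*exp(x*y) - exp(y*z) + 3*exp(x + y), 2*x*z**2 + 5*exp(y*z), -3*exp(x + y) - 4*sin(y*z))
(-4*x*z - 5*y*exp(y*z) - 4*z*cos(y*z) - 3*exp(x + y), -y*exp(y*z) + 3*exp(x + y), 2*x*exp(x*y) + 2*z**2 + z*exp(y*z) - 3*exp(x + y))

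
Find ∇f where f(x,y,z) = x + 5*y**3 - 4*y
(1, 15*y**2 - 4, 0)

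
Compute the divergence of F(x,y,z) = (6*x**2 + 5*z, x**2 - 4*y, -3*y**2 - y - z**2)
12*x - 2*z - 4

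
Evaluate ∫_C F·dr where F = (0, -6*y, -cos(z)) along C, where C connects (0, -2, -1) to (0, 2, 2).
-sin(2) - sin(1)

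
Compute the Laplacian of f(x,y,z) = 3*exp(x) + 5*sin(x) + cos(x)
3*exp(x) - 5*sin(x) - cos(x)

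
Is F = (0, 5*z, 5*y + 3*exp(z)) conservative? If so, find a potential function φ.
Yes, F is conservative. φ = 5*y*z + 3*exp(z)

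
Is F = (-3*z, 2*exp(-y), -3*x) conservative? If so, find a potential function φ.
Yes, F is conservative. φ = -3*x*z - 2*exp(-y)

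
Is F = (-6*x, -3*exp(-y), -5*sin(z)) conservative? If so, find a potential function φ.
Yes, F is conservative. φ = -3*x**2 + 5*cos(z) + 3*exp(-y)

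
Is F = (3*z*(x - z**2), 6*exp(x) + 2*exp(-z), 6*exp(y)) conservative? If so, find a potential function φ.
No, ∇×F = (6*exp(y) + 2*exp(-z), 3*x - 9*z**2, 6*exp(x)) ≠ 0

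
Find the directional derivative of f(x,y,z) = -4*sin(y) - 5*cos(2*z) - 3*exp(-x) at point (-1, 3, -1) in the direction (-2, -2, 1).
-2*E - 10*sin(2)/3 + 8*cos(3)/3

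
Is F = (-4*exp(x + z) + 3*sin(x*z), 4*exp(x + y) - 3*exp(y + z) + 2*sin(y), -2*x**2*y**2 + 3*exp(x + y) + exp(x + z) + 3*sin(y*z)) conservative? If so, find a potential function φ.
No, ∇×F = (-4*x**2*y + 3*z*cos(y*z) + 3*exp(x + y) + 3*exp(y + z), 4*x*y**2 + 3*x*cos(x*z) - 3*exp(x + y) - 5*exp(x + z), 4*exp(x + y)) ≠ 0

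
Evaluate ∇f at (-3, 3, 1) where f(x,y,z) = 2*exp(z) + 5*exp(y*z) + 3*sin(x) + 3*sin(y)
(3*cos(3), 3*cos(3) + 5*exp(3), E*(2 + 15*exp(2)))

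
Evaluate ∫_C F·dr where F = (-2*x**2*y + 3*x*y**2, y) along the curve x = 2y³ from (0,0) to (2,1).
1/5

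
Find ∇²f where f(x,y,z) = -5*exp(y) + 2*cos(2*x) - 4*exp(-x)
-5*exp(y) - 8*cos(2*x) - 4*exp(-x)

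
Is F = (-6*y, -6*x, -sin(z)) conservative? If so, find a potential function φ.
Yes, F is conservative. φ = -6*x*y + cos(z)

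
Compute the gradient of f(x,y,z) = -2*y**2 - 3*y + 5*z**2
(0, -4*y - 3, 10*z)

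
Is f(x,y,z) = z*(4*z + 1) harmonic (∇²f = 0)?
No, ∇²f = 8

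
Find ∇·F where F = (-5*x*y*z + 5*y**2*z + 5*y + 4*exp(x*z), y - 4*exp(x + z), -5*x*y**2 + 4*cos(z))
-5*y*z + 4*z*exp(x*z) - 4*sin(z) + 1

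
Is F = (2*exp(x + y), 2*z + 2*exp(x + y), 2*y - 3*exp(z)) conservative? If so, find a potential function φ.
Yes, F is conservative. φ = 2*y*z - 3*exp(z) + 2*exp(x + y)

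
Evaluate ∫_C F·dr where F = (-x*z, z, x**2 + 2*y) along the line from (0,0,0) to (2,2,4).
12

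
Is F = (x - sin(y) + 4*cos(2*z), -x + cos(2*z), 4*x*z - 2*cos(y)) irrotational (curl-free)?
No, ∇×F = (2*sin(y) + 2*sin(2*z), -4*z - 8*sin(2*z), cos(y) - 1)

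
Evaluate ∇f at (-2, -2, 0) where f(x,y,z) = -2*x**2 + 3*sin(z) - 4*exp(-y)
(8, 4*exp(2), 3)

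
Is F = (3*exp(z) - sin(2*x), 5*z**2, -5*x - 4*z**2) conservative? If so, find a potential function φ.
No, ∇×F = (-10*z, 3*exp(z) + 5, 0) ≠ 0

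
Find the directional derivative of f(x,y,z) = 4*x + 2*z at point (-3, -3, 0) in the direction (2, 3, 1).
5*sqrt(14)/7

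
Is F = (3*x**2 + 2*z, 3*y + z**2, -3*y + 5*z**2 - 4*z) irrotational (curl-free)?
No, ∇×F = (-2*z - 3, 2, 0)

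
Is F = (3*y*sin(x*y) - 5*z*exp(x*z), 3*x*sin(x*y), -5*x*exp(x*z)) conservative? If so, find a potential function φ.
Yes, F is conservative. φ = -5*exp(x*z) - 3*cos(x*y)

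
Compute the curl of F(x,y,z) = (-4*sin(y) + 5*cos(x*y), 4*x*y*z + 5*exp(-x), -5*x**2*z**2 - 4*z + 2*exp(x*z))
(-4*x*y, 2*z*(5*x*z - exp(x*z)), 5*x*sin(x*y) + 4*y*z + 4*cos(y) - 5*exp(-x))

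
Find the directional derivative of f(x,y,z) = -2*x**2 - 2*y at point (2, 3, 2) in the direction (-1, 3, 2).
sqrt(14)/7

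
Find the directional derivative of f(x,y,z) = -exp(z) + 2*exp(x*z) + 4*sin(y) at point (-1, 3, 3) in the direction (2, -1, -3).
sqrt(14)*(18 - 4*exp(3)*cos(3) + 3*exp(6))*exp(-3)/14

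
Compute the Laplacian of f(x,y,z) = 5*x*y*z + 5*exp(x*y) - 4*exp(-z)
(5*(x**2 + y**2)*exp(x*y + z) - 4)*exp(-z)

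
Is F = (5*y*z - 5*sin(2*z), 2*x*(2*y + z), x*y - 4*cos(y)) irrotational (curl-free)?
No, ∇×F = (-x + 4*sin(y), 4*y - 10*cos(2*z), 4*y - 3*z)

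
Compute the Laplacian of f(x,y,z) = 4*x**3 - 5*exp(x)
24*x - 5*exp(x)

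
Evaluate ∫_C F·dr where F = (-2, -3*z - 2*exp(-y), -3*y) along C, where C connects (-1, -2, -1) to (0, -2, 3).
22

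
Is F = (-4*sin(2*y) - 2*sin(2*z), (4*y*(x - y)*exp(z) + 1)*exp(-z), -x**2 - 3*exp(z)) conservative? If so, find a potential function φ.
No, ∇×F = (exp(-z), 2*x - 4*cos(2*z), 4*y + 8*cos(2*y)) ≠ 0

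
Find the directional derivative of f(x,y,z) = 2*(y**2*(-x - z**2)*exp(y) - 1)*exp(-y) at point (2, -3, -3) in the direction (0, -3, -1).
3*sqrt(10)*(-84 - exp(3))/5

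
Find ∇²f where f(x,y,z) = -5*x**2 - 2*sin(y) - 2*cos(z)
2*sin(y) + 2*cos(z) - 10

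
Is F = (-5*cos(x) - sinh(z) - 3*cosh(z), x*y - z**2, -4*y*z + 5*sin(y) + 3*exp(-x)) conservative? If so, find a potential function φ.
No, ∇×F = (-2*z + 5*cos(y), -3*sinh(z) - cosh(z) + 3*exp(-x), y) ≠ 0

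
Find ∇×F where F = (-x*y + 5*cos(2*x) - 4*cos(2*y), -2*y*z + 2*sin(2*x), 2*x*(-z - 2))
(2*y, 2*z + 4, x - 8*sin(2*y) + 4*cos(2*x))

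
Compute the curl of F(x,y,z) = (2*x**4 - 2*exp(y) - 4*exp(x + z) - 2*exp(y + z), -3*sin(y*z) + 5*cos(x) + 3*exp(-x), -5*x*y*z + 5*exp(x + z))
(-5*x*z + 3*y*cos(y*z), 5*y*z - 9*exp(x + z) - 2*exp(y + z), 2*exp(y) + 2*exp(y + z) - 5*sin(x) - 3*exp(-x))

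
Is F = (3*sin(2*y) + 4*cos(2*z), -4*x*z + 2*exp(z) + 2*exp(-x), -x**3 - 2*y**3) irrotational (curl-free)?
No, ∇×F = (4*x - 6*y**2 - 2*exp(z), 3*x**2 - 8*sin(2*z), -4*z - 6*cos(2*y) - 2*exp(-x))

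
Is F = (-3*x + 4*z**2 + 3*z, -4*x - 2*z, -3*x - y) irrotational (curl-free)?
No, ∇×F = (1, 8*z + 6, -4)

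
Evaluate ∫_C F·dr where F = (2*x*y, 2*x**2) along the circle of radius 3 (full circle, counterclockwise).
0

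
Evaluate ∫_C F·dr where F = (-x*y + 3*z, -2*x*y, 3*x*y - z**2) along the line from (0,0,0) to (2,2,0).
-8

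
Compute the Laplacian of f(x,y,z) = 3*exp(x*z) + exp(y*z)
3*x**2*exp(x*z) + y**2*exp(y*z) + 3*z**2*exp(x*z) + z**2*exp(y*z)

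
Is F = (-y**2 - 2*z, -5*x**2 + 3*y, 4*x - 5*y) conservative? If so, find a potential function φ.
No, ∇×F = (-5, -6, -10*x + 2*y) ≠ 0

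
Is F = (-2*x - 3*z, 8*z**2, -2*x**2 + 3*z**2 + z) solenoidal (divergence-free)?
No, ∇·F = 6*z - 1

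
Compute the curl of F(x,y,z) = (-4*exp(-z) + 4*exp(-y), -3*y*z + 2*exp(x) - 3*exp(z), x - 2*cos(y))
(3*y + 3*exp(z) + 2*sin(y), -1 + 4*exp(-z), 2*exp(x) + 4*exp(-y))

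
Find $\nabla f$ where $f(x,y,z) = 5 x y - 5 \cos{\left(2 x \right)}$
(5*y + 10*sin(2*x), 5*x, 0)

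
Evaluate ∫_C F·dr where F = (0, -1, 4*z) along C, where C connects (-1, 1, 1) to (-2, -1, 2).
8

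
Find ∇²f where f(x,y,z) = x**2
2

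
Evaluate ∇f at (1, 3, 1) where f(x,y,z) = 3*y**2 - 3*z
(0, 18, -3)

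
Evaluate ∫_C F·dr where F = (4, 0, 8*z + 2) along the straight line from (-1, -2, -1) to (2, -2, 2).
30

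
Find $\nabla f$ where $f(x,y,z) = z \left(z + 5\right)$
(0, 0, 2*z + 5)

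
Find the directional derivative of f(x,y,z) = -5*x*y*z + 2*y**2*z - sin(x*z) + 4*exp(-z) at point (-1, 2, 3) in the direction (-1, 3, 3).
3*sqrt(19)*(2*exp(3)*cos(3) - 4 + 67*exp(3))*exp(-3)/19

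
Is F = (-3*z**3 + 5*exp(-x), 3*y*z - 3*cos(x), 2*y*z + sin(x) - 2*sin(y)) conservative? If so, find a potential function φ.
No, ∇×F = (-3*y + 2*z - 2*cos(y), -9*z**2 - cos(x), 3*sin(x)) ≠ 0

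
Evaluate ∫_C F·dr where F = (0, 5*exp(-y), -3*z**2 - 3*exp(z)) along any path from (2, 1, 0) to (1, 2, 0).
-(5 - 5*E)*exp(-2)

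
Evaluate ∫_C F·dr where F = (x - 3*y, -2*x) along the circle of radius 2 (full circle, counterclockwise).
4*pi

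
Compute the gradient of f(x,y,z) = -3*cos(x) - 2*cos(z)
(3*sin(x), 0, 2*sin(z))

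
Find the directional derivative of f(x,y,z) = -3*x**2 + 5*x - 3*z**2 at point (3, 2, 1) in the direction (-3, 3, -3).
19*sqrt(3)/3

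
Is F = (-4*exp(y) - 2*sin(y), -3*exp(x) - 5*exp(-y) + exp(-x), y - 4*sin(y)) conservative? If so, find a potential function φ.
No, ∇×F = (1 - 4*cos(y), 0, -3*exp(x) + 4*exp(y) + 2*cos(y) - exp(-x)) ≠ 0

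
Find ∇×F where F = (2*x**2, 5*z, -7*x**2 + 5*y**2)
(10*y - 5, 14*x, 0)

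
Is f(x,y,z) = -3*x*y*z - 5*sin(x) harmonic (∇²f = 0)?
No, ∇²f = 5*sin(x)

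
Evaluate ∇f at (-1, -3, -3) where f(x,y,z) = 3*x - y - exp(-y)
(3, -1 + exp(3), 0)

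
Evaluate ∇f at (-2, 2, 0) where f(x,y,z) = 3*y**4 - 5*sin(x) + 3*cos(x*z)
(-5*cos(2), 96, 0)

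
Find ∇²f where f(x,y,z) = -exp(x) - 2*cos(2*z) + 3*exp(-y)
-exp(x) + 8*cos(2*z) + 3*exp(-y)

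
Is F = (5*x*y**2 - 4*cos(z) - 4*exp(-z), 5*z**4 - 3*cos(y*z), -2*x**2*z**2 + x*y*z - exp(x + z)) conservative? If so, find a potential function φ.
No, ∇×F = (x*z - 3*y*sin(y*z) - 20*z**3, 4*x*z**2 - y*z + exp(x + z) + 4*sin(z) + 4*exp(-z), -10*x*y) ≠ 0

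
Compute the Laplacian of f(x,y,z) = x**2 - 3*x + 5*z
2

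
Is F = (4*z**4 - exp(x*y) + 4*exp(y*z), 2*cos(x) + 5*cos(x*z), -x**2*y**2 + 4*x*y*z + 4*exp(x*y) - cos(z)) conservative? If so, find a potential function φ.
No, ∇×F = (x*(-2*x*y + 4*z + 4*exp(x*y) + 5*sin(x*z)), 2*x*y**2 - 4*y*z - 4*y*exp(x*y) + 4*y*exp(y*z) + 16*z**3, x*exp(x*y) - 4*z*exp(y*z) - 5*z*sin(x*z) - 2*sin(x)) ≠ 0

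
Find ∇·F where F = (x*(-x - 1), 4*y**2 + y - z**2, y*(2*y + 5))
-2*x + 8*y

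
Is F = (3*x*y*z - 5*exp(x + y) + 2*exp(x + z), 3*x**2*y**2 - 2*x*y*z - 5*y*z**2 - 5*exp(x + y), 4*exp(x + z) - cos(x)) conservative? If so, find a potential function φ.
No, ∇×F = (2*y*(x + 5*z), 3*x*y - 2*exp(x + z) - sin(x), 6*x*y**2 - 3*x*z - 2*y*z) ≠ 0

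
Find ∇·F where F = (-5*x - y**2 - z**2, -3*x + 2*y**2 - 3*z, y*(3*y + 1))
4*y - 5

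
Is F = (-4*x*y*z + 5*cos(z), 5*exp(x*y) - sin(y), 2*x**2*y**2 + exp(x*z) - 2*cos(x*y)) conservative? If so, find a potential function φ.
No, ∇×F = (2*x*(2*x*y + sin(x*y)), -4*x*y**2 - 4*x*y - 2*y*sin(x*y) - z*exp(x*z) - 5*sin(z), 4*x*z + 5*y*exp(x*y)) ≠ 0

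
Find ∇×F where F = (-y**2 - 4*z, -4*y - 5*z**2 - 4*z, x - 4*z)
(10*z + 4, -5, 2*y)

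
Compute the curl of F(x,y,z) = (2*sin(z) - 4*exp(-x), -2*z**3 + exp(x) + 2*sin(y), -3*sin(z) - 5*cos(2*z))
(6*z**2, 2*cos(z), exp(x))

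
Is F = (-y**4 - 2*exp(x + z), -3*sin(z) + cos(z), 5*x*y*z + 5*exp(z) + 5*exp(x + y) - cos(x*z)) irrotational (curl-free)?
No, ∇×F = (5*x*z + 5*exp(x + y) + sin(z) + 3*cos(z), -5*y*z - z*sin(x*z) - 5*exp(x + y) - 2*exp(x + z), 4*y**3)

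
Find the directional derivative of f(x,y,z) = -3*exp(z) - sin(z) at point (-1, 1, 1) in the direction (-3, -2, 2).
-2*sqrt(17)*(cos(1) + 3*E)/17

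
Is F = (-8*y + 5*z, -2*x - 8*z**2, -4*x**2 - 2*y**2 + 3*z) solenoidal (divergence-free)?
No, ∇·F = 3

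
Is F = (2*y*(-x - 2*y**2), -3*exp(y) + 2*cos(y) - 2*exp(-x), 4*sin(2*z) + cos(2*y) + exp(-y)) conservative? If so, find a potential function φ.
No, ∇×F = (-2*sin(2*y) - exp(-y), 0, 2*x + 12*y**2 + 2*exp(-x)) ≠ 0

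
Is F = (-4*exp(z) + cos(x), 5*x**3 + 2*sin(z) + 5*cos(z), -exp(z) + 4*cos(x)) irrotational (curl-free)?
No, ∇×F = (5*sin(z) - 2*cos(z), -4*exp(z) + 4*sin(x), 15*x**2)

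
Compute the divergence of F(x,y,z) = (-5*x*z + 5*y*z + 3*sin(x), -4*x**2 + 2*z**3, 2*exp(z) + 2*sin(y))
-5*z + 2*exp(z) + 3*cos(x)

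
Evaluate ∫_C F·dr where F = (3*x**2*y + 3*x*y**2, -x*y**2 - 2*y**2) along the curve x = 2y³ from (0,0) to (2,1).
107/10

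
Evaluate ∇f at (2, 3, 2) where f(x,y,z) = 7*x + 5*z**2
(7, 0, 20)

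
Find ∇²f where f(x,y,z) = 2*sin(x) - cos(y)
-2*sin(x) + cos(y)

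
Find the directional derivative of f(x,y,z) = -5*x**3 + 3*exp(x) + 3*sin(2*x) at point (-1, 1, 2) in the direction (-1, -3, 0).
3*sqrt(10)*(-1 - E*(-5 + 2*cos(2)))*exp(-1)/10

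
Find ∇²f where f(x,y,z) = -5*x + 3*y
0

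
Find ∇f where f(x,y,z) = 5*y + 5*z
(0, 5, 5)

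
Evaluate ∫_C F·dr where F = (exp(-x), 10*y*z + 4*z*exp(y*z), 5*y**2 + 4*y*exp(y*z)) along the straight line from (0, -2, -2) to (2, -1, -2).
-4*exp(4) - exp(-2) + 4*exp(2) + 31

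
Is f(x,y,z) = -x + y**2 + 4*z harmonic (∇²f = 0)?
No, ∇²f = 2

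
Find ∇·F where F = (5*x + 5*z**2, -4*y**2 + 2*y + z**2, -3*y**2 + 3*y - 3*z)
4 - 8*y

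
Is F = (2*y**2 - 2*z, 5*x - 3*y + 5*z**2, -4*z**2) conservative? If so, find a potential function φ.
No, ∇×F = (-10*z, -2, 5 - 4*y) ≠ 0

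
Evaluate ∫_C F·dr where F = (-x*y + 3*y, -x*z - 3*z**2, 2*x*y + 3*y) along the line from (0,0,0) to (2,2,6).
-128/3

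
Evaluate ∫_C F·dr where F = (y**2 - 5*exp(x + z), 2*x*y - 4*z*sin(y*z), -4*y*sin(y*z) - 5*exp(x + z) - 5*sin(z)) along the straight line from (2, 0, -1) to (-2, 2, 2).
-17 - 5*cos(1) + 4*cos(4) + 5*cos(2) + 5*E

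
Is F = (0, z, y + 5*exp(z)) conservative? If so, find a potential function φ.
Yes, F is conservative. φ = y*z + 5*exp(z)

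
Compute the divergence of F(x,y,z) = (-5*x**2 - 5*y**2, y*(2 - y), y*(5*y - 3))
-10*x - 2*y + 2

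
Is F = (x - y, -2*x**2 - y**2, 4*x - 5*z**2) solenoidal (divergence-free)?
No, ∇·F = -2*y - 10*z + 1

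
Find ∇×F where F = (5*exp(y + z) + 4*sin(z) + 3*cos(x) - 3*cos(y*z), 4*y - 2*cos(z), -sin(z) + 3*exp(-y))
(-2*sin(z) - 3*exp(-y), 3*y*sin(y*z) + 5*exp(y + z) + 4*cos(z), -3*z*sin(y*z) - 5*exp(y + z))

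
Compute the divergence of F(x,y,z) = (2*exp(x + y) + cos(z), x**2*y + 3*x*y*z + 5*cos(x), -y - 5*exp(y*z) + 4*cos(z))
x**2 + 3*x*z - 5*y*exp(y*z) + 2*exp(x + y) - 4*sin(z)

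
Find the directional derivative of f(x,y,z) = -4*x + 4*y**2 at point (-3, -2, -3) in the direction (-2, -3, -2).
56*sqrt(17)/17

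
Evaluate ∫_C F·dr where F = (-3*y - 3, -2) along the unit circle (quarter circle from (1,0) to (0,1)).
1 + 3*pi/4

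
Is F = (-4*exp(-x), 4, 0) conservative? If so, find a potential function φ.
Yes, F is conservative. φ = 4*y + 4*exp(-x)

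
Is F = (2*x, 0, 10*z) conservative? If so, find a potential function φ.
Yes, F is conservative. φ = x**2 + 5*z**2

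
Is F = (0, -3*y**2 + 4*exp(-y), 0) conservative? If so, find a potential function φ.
Yes, F is conservative. φ = -y**3 - 4*exp(-y)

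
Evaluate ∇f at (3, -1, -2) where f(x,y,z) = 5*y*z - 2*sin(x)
(-2*cos(3), -10, -5)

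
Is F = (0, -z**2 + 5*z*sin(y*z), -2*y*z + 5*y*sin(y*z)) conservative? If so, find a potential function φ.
Yes, F is conservative. φ = -y*z**2 - 5*cos(y*z)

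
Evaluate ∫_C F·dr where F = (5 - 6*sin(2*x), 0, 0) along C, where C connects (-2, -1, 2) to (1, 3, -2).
3*cos(2) - 3*cos(4) + 15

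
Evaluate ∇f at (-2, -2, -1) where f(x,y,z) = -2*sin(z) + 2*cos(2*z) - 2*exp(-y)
(0, 2*exp(2), -2*cos(1) + 4*sin(2))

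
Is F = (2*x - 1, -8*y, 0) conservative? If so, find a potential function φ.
Yes, F is conservative. φ = x**2 - x - 4*y**2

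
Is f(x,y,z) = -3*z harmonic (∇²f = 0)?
Yes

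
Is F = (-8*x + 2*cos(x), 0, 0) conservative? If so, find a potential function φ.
Yes, F is conservative. φ = -4*x**2 + 2*sin(x)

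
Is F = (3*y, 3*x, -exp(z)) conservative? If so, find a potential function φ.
Yes, F is conservative. φ = 3*x*y - exp(z)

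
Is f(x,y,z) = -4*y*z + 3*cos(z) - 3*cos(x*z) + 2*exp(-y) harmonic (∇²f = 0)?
No, ∇²f = (3*(x**2*cos(x*z) + z**2*cos(x*z) - cos(z))*exp(y) + 2)*exp(-y)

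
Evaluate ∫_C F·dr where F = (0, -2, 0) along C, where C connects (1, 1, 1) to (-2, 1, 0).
0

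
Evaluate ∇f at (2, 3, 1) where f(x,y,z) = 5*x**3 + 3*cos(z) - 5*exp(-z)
(60, 0, -3*sin(1) + 5*exp(-1))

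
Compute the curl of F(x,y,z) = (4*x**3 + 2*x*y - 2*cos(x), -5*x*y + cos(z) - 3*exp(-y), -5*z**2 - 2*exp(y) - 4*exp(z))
(-2*exp(y) + sin(z), 0, -2*x - 5*y)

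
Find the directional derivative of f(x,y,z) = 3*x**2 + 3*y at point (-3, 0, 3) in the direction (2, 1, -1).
-11*sqrt(6)/2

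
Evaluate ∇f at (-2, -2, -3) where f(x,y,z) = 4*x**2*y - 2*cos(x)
(32 - 2*sin(2), 16, 0)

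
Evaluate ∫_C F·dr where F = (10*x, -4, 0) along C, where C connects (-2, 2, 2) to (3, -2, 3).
41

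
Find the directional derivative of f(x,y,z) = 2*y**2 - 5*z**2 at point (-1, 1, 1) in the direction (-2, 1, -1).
7*sqrt(6)/3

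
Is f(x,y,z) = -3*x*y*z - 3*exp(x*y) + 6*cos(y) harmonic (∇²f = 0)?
No, ∇²f = -3*x**2*exp(x*y) - 3*y**2*exp(x*y) - 6*cos(y)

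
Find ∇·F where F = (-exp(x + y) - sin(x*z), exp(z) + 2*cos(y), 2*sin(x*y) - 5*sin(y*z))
-5*y*cos(y*z) - z*cos(x*z) - exp(x + y) - 2*sin(y)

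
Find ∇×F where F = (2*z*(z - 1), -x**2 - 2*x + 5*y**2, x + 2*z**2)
(0, 4*z - 3, -2*x - 2)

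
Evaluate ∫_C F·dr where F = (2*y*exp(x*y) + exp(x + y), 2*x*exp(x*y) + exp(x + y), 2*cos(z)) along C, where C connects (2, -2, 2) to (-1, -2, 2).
(-exp(4) - 2 + E + 2*exp(6))*exp(-4)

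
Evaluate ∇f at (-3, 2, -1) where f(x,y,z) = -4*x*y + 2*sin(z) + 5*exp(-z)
(-8, 12, -5*E + 2*cos(1))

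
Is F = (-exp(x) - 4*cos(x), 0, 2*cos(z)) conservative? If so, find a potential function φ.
Yes, F is conservative. φ = -exp(x) - 4*sin(x) + 2*sin(z)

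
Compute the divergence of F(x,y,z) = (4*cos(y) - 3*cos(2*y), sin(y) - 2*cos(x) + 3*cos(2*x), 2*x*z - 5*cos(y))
2*x + cos(y)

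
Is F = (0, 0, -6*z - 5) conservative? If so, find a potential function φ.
Yes, F is conservative. φ = z*(-3*z - 5)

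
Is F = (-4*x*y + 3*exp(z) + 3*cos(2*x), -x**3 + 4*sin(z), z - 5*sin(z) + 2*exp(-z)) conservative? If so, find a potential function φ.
No, ∇×F = (-4*cos(z), 3*exp(z), x*(4 - 3*x)) ≠ 0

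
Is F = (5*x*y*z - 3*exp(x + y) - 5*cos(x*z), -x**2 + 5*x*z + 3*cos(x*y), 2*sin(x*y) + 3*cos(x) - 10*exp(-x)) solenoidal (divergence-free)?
No, ∇·F = -3*x*sin(x*y) + 5*y*z + 5*z*sin(x*z) - 3*exp(x + y)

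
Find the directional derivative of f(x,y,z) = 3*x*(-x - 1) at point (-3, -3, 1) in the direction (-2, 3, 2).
-30*sqrt(17)/17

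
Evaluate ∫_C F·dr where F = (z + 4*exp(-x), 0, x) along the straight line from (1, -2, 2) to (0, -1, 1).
-6 + 4*exp(-1)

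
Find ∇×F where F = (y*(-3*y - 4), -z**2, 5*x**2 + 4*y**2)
(8*y + 2*z, -10*x, 6*y + 4)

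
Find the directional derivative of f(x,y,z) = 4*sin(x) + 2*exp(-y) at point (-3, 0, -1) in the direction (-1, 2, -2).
-4/3 - 4*cos(3)/3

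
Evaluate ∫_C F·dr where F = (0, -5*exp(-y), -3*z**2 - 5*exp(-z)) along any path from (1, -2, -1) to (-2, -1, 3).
-5*exp(2) - 28 + 5*exp(-3)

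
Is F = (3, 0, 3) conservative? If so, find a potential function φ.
Yes, F is conservative. φ = 3*x + 3*z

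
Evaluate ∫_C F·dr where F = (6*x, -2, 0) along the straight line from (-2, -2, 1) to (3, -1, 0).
13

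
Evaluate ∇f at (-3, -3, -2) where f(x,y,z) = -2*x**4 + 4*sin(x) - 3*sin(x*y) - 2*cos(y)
(9*cos(9) + 4*cos(3) + 216, 9*cos(9) - 2*sin(3), 0)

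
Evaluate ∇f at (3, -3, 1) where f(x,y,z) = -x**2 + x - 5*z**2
(-5, 0, -10)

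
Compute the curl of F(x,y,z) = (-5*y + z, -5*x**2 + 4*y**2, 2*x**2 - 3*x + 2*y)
(2, 4 - 4*x, 5 - 10*x)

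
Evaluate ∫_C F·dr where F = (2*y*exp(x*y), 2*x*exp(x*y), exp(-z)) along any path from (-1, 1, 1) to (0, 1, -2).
-exp(2) - exp(-1) + 2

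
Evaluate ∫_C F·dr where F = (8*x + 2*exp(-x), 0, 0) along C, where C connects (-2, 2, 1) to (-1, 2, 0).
-12 - 2*E + 2*exp(2)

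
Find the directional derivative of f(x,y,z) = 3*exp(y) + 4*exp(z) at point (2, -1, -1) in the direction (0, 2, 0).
3*exp(-1)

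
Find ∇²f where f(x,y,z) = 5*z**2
10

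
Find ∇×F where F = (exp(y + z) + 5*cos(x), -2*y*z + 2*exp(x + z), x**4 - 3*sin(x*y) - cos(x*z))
(-3*x*cos(x*y) + 2*y - 2*exp(x + z), -4*x**3 + 3*y*cos(x*y) - z*sin(x*z) + exp(y + z), 2*exp(x + z) - exp(y + z))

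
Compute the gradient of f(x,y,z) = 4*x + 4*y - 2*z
(4, 4, -2)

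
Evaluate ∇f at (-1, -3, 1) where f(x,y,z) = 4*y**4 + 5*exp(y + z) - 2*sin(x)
(-2*cos(1), -432 + 5*exp(-2), 5*exp(-2))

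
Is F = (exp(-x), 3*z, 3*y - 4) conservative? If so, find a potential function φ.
Yes, F is conservative. φ = 3*y*z - 4*z - exp(-x)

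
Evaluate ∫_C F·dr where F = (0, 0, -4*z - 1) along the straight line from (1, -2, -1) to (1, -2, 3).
-20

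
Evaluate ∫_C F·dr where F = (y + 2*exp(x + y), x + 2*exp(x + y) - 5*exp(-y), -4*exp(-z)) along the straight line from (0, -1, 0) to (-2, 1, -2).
-5*E - 6 + 5*exp(-1) + 4*exp(2)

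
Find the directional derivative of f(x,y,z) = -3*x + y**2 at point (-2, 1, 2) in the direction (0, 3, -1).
3*sqrt(10)/5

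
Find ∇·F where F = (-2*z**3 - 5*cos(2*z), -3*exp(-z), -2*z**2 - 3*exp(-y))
-4*z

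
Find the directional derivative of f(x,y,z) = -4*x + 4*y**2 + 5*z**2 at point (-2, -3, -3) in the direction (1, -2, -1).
37*sqrt(6)/3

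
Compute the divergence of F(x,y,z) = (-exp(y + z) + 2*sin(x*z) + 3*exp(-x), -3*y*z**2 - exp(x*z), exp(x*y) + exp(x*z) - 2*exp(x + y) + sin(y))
x*exp(x*z) - 3*z**2 + 2*z*cos(x*z) - 3*exp(-x)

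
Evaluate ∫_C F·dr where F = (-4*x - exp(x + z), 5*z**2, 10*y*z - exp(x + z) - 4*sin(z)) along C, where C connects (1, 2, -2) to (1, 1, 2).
-exp(3) - 20 + exp(-1)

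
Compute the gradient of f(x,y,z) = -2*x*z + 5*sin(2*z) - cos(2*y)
(-2*z, 2*sin(2*y), -2*x + 10*cos(2*z))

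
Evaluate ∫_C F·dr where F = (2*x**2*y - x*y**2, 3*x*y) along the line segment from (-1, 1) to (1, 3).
2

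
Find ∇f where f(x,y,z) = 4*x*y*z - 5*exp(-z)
(4*y*z, 4*x*z, 4*x*y + 5*exp(-z))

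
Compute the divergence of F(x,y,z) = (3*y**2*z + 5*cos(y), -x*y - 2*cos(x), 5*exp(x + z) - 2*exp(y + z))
-x + 5*exp(x + z) - 2*exp(y + z)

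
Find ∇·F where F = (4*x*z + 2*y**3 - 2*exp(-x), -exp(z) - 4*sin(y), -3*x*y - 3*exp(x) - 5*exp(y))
4*z - 4*cos(y) + 2*exp(-x)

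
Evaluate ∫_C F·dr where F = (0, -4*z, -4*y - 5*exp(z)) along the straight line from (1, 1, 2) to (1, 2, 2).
-8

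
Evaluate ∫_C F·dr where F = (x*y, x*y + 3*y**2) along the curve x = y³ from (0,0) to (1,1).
57/35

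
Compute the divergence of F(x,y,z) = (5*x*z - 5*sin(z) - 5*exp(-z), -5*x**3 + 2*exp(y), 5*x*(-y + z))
5*x + 5*z + 2*exp(y)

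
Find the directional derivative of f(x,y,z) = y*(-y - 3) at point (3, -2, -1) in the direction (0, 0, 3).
0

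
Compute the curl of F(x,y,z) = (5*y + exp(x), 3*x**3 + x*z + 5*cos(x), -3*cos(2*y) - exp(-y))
(-x + 6*sin(2*y) + exp(-y), 0, 9*x**2 + z - 5*sin(x) - 5)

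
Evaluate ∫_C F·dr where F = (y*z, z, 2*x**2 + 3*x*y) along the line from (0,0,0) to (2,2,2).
18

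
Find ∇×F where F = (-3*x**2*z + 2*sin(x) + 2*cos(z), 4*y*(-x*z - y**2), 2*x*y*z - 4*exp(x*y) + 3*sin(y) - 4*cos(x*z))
(4*x*y + 2*x*z - 4*x*exp(x*y) + 3*cos(y), -3*x**2 - 2*y*z + 4*y*exp(x*y) - 4*z*sin(x*z) - 2*sin(z), -4*y*z)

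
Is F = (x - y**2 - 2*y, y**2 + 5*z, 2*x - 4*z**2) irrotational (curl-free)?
No, ∇×F = (-5, -2, 2*y + 2)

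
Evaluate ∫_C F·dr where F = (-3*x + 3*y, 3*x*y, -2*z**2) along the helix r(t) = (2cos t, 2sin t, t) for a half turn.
-2*pi**3/3 - 6*pi + 16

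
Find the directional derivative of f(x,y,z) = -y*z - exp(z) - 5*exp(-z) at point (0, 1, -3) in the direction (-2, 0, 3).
3*sqrt(13)*(-exp(3) - 1 + 5*exp(6))*exp(-3)/13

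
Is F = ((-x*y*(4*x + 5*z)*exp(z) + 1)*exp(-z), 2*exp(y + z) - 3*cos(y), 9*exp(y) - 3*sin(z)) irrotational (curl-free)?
No, ∇×F = ((9 - 2*exp(z))*exp(y), -5*x*y - exp(-z), x*(4*x + 5*z))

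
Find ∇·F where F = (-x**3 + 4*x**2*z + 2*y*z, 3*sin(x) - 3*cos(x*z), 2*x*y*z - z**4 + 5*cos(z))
-3*x**2 + 2*x*y + 8*x*z - 4*z**3 - 5*sin(z)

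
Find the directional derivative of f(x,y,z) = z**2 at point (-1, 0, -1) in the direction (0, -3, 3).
-sqrt(2)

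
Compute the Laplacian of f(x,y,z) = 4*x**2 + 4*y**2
16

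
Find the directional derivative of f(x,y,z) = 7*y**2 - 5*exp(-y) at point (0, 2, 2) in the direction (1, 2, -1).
sqrt(6)*(5 + 28*exp(2))*exp(-2)/3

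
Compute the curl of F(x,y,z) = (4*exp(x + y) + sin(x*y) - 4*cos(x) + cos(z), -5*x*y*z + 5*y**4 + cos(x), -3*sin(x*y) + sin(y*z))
(5*x*y - 3*x*cos(x*y) + z*cos(y*z), 3*y*cos(x*y) - sin(z), -x*cos(x*y) - 5*y*z - 4*exp(x + y) - sin(x))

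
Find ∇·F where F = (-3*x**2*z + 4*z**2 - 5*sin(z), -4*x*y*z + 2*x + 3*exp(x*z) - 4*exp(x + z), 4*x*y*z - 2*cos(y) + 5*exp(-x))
2*x*(2*y - 5*z)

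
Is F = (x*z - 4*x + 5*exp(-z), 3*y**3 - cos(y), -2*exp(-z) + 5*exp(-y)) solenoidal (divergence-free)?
No, ∇·F = 9*y**2 + z + sin(y) - 4 + 2*exp(-z)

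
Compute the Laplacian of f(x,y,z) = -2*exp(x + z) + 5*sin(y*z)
-5*y**2*sin(y*z) - 5*z**2*sin(y*z) - 4*exp(x + z)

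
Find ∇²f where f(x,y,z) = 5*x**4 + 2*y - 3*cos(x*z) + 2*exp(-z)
3*x**2*cos(x*z) + 60*x**2 + 3*z**2*cos(x*z) + 2*exp(-z)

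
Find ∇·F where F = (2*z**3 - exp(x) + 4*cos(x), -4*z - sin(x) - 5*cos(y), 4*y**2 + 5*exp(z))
-exp(x) + 5*exp(z) - 4*sin(x) + 5*sin(y)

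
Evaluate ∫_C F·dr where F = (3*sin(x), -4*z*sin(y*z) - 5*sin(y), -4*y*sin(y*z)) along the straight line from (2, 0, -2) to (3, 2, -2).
-9 + 8*cos(2) + 4*cos(4) - 3*cos(3)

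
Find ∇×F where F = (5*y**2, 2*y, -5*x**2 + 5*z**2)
(0, 10*x, -10*y)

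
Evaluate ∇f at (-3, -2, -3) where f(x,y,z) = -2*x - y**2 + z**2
(-2, 4, -6)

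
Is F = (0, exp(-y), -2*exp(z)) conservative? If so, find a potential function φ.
Yes, F is conservative. φ = -2*exp(z) - exp(-y)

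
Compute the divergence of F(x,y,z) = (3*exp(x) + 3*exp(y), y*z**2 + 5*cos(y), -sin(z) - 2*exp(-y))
z**2 + 3*exp(x) - 5*sin(y) - cos(z)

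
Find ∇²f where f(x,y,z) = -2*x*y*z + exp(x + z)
2*exp(x + z)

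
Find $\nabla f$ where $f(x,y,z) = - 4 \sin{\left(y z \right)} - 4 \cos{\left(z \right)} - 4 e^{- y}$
(0, -4*z*cos(y*z) + 4*exp(-y), -4*y*cos(y*z) + 4*sin(z))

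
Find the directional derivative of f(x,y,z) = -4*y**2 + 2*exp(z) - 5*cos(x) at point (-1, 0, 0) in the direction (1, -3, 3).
sqrt(19)*(6 - 5*sin(1))/19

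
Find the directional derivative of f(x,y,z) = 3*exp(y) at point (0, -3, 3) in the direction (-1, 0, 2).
0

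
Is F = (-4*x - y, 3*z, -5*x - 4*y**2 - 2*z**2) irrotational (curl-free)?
No, ∇×F = (-8*y - 3, 5, 1)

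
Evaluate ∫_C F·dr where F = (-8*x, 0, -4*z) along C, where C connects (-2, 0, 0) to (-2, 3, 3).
-18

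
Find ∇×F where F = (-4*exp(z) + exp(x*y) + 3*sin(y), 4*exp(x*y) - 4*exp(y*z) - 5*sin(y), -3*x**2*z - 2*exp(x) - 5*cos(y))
(4*y*exp(y*z) + 5*sin(y), 6*x*z + 2*exp(x) - 4*exp(z), -x*exp(x*y) + 4*y*exp(x*y) - 3*cos(y))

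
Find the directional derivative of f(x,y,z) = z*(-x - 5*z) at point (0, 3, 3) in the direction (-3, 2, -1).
39*sqrt(14)/14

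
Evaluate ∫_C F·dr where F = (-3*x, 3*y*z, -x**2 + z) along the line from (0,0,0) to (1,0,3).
2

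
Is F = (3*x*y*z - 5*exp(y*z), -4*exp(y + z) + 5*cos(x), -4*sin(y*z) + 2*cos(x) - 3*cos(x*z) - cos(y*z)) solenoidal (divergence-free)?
No, ∇·F = 3*x*sin(x*z) + 3*y*z + y*sin(y*z) - 4*y*cos(y*z) - 4*exp(y + z)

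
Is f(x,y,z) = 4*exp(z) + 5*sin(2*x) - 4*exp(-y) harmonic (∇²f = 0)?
No, ∇²f = 4*exp(z) - 20*sin(2*x) - 4*exp(-y)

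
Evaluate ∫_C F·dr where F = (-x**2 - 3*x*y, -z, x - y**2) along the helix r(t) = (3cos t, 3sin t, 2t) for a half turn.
30 - 9*pi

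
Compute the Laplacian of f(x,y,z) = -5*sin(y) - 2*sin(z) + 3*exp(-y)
5*sin(y) + 2*sin(z) + 3*exp(-y)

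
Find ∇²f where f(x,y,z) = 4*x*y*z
0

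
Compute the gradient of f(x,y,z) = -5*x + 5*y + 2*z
(-5, 5, 2)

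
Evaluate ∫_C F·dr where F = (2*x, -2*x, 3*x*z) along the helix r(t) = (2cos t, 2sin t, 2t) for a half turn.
-48 - 4*pi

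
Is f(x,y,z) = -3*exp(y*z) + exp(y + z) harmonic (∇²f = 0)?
No, ∇²f = -3*y**2*exp(y*z) - 3*z**2*exp(y*z) + 2*exp(y + z)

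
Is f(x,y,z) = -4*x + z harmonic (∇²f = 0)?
Yes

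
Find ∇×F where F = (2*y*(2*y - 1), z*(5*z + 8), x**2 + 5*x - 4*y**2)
(-8*y - 10*z - 8, -2*x - 5, 2 - 8*y)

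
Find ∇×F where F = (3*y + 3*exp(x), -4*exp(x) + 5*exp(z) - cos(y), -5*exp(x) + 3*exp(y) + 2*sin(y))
(3*exp(y) - 5*exp(z) + 2*cos(y), 5*exp(x), -4*exp(x) - 3)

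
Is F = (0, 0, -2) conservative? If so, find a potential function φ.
Yes, F is conservative. φ = -2*z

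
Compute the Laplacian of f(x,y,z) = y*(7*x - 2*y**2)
-12*y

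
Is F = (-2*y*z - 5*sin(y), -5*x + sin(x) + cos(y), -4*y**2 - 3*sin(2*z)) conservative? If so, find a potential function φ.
No, ∇×F = (-8*y, -2*y, 2*z + cos(x) + 5*cos(y) - 5) ≠ 0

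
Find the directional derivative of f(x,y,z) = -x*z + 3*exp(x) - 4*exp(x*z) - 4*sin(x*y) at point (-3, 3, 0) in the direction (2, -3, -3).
3*sqrt(22)*(-15*exp(3) + 2 - 20*exp(3)*cos(9))*exp(-3)/22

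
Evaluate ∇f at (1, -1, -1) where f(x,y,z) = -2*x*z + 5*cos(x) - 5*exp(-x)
(-5*sin(1) + 5*exp(-1) + 2, 0, -2)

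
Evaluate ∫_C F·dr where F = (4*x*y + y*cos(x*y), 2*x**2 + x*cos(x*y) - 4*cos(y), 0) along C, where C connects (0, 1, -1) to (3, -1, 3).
-18 - sin(3) + 8*sin(1)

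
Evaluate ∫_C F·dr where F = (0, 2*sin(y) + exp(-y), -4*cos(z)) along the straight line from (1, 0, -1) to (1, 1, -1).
-2*cos(1) - exp(-1) + 3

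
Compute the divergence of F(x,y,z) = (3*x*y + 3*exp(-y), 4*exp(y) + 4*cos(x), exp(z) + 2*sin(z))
3*y + 4*exp(y) + exp(z) + 2*cos(z)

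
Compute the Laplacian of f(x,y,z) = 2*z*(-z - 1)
-4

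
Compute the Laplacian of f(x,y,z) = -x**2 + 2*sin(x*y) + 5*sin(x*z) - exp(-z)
-2*x**2*sin(x*y) - 5*x**2*sin(x*z) - 2*y**2*sin(x*y) - 5*z**2*sin(x*z) - 2 - exp(-z)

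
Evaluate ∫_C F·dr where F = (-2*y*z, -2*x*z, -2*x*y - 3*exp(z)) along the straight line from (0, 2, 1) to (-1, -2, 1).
-4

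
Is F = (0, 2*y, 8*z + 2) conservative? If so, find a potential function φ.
Yes, F is conservative. φ = y**2 + 4*z**2 + 2*z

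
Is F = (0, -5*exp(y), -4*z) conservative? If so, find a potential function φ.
Yes, F is conservative. φ = -2*z**2 - 5*exp(y)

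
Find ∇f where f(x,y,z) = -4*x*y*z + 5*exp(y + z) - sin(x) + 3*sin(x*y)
(-4*y*z + 3*y*cos(x*y) - cos(x), -4*x*z + 3*x*cos(x*y) + 5*exp(y + z), -4*x*y + 5*exp(y + z))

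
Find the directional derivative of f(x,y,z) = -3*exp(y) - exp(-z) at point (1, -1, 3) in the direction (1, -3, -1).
sqrt(11)*(-1 + 9*exp(2))*exp(-3)/11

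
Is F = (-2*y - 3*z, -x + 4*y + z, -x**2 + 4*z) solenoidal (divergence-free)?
No, ∇·F = 8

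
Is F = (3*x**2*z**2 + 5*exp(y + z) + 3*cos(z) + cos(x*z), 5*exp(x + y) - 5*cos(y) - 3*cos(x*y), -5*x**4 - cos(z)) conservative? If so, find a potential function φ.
No, ∇×F = (0, 20*x**3 + 6*x**2*z - x*sin(x*z) + 5*exp(y + z) - 3*sin(z), 3*y*sin(x*y) + 5*exp(x + y) - 5*exp(y + z)) ≠ 0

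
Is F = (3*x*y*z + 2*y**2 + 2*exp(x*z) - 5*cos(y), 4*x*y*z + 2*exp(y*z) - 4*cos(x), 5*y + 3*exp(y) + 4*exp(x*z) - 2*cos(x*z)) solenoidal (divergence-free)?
No, ∇·F = 4*x*z + 4*x*exp(x*z) + 2*x*sin(x*z) + 3*y*z + 2*z*exp(x*z) + 2*z*exp(y*z)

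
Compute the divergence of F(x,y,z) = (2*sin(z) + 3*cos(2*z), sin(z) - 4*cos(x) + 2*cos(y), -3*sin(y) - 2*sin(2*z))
-2*sin(y) - 4*cos(2*z)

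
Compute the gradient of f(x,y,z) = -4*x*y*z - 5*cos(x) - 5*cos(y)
(-4*y*z + 5*sin(x), -4*x*z + 5*sin(y), -4*x*y)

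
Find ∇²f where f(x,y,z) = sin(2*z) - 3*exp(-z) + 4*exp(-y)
-4*sin(2*z) - 3*exp(-z) + 4*exp(-y)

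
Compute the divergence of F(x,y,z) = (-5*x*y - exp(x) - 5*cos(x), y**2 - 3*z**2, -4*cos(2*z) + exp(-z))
-3*y - exp(x) + 5*sin(x) + 8*sin(2*z) - exp(-z)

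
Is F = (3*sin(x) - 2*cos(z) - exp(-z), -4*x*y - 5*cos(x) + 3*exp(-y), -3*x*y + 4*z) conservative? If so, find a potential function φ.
No, ∇×F = (-3*x, 3*y + 2*sin(z) + exp(-z), -4*y + 5*sin(x)) ≠ 0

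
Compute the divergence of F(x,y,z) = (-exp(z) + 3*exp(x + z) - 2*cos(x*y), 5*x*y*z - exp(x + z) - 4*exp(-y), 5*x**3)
5*x*z + 2*y*sin(x*y) + 3*exp(x + z) + 4*exp(-y)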